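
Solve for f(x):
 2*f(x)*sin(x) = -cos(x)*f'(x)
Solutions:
 f(x) = C1*cos(x)^2


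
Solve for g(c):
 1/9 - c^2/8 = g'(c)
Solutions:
 g(c) = C1 - c^3/24 + c/9


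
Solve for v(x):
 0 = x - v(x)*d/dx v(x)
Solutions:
 v(x) = -sqrt(C1 + x^2)
 v(x) = sqrt(C1 + x^2)


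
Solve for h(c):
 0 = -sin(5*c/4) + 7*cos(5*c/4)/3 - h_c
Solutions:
 h(c) = C1 + 28*sin(5*c/4)/15 + 4*cos(5*c/4)/5


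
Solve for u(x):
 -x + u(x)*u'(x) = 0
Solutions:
 u(x) = -sqrt(C1 + x^2)
 u(x) = sqrt(C1 + x^2)


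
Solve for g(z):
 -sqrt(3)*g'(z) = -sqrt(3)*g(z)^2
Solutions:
 g(z) = -1/(C1 + z)


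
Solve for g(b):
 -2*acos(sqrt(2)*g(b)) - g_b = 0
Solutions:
 Integral(1/acos(sqrt(2)*_y), (_y, g(b))) = C1 - 2*b


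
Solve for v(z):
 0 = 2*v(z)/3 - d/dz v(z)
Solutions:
 v(z) = C1*exp(2*z/3)


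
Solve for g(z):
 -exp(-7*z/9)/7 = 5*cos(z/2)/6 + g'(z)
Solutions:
 g(z) = C1 - 5*sin(z/2)/3 + 9*exp(-7*z/9)/49


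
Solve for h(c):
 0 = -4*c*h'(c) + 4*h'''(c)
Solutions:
 h(c) = C1 + Integral(C2*airyai(c) + C3*airybi(c), c)


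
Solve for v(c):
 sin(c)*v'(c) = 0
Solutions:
 v(c) = C1


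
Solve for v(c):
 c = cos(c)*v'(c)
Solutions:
 v(c) = C1 + Integral(c/cos(c), c)


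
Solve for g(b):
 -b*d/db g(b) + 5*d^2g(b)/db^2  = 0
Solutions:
 g(b) = C1 + C2*erfi(sqrt(10)*b/10)


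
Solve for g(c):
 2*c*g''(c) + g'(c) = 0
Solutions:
 g(c) = C1 + C2*sqrt(c)


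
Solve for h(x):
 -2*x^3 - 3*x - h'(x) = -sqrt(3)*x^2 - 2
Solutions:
 h(x) = C1 - x^4/2 + sqrt(3)*x^3/3 - 3*x^2/2 + 2*x


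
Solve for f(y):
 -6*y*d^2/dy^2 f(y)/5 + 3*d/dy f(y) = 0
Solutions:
 f(y) = C1 + C2*y^(7/2)


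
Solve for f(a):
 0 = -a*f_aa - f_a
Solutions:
 f(a) = C1 + C2*log(a)


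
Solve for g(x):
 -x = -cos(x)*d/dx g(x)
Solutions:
 g(x) = C1 + Integral(x/cos(x), x)


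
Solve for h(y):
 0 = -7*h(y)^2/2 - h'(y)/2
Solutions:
 h(y) = 1/(C1 + 7*y)


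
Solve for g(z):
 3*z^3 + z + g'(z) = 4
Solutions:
 g(z) = C1 - 3*z^4/4 - z^2/2 + 4*z


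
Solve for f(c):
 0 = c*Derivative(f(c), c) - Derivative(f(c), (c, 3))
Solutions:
 f(c) = C1 + Integral(C2*airyai(c) + C3*airybi(c), c)


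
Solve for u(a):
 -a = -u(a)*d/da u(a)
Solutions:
 u(a) = -sqrt(C1 + a^2)
 u(a) = sqrt(C1 + a^2)


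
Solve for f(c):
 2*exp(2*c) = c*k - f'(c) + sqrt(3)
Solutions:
 f(c) = C1 + c^2*k/2 + sqrt(3)*c - exp(2*c)


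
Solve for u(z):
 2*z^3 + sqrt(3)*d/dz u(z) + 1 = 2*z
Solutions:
 u(z) = C1 - sqrt(3)*z^4/6 + sqrt(3)*z^2/3 - sqrt(3)*z/3


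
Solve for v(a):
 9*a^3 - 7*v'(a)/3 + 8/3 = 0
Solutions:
 v(a) = C1 + 27*a^4/28 + 8*a/7


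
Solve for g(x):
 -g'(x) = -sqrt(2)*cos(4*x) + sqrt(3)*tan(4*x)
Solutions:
 g(x) = C1 + sqrt(3)*log(cos(4*x))/4 + sqrt(2)*sin(4*x)/4


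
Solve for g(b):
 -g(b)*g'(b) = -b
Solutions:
 g(b) = -sqrt(C1 + b^2)
 g(b) = sqrt(C1 + b^2)


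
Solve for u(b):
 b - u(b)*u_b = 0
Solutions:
 u(b) = -sqrt(C1 + b^2)
 u(b) = sqrt(C1 + b^2)


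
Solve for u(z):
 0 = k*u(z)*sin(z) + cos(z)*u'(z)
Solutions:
 u(z) = C1*exp(k*log(cos(z)))


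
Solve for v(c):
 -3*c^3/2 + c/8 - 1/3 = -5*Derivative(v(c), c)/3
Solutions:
 v(c) = C1 + 9*c^4/40 - 3*c^2/80 + c/5


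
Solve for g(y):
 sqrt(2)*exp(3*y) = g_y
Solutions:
 g(y) = C1 + sqrt(2)*exp(3*y)/3


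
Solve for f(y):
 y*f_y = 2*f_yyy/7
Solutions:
 f(y) = C1 + Integral(C2*airyai(2^(2/3)*7^(1/3)*y/2) + C3*airybi(2^(2/3)*7^(1/3)*y/2), y)


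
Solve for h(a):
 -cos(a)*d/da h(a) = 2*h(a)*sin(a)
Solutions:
 h(a) = C1*cos(a)^2


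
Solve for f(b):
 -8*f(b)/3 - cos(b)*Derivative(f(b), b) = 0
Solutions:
 f(b) = C1*(sin(b) - 1)^(4/3)/(sin(b) + 1)^(4/3)


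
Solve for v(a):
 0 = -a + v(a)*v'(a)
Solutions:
 v(a) = -sqrt(C1 + a^2)
 v(a) = sqrt(C1 + a^2)


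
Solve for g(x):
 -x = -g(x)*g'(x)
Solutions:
 g(x) = -sqrt(C1 + x^2)
 g(x) = sqrt(C1 + x^2)


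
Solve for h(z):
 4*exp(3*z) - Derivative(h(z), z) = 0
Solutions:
 h(z) = C1 + 4*exp(3*z)/3


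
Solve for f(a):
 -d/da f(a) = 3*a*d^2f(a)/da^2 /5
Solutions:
 f(a) = C1 + C2/a^(2/3)


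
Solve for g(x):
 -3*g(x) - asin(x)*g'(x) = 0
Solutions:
 g(x) = C1*exp(-3*Integral(1/asin(x), x))


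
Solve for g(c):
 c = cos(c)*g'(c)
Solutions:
 g(c) = C1 + Integral(c/cos(c), c)


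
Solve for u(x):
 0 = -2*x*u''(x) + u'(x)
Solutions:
 u(x) = C1 + C2*x^(3/2)


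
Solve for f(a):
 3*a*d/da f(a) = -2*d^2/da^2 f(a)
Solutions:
 f(a) = C1 + C2*erf(sqrt(3)*a/2)


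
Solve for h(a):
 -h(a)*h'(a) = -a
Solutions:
 h(a) = -sqrt(C1 + a^2)
 h(a) = sqrt(C1 + a^2)


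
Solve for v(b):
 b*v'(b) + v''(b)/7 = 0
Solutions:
 v(b) = C1 + C2*erf(sqrt(14)*b/2)


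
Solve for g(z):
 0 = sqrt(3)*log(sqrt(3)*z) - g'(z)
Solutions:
 g(z) = C1 + sqrt(3)*z*log(z) - sqrt(3)*z + sqrt(3)*z*log(3)/2


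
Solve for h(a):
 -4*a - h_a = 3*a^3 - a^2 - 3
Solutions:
 h(a) = C1 - 3*a^4/4 + a^3/3 - 2*a^2 + 3*a


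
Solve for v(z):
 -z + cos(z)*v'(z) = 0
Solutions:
 v(z) = C1 + Integral(z/cos(z), z)


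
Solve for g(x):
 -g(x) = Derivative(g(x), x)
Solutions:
 g(x) = C1*exp(-x)


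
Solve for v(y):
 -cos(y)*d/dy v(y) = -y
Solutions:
 v(y) = C1 + Integral(y/cos(y), y)


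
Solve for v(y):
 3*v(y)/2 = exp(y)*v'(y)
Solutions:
 v(y) = C1*exp(-3*exp(-y)/2)


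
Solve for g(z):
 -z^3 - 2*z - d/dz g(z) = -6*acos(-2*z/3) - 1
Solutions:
 g(z) = C1 - z^4/4 - z^2 + 6*z*acos(-2*z/3) + z + 3*sqrt(9 - 4*z^2)


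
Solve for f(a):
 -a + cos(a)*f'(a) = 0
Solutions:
 f(a) = C1 + Integral(a/cos(a), a)


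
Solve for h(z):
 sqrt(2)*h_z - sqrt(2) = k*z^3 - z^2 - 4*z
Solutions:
 h(z) = C1 + sqrt(2)*k*z^4/8 - sqrt(2)*z^3/6 - sqrt(2)*z^2 + z


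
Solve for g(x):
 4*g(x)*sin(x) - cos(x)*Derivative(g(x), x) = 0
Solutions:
 g(x) = C1/cos(x)^4


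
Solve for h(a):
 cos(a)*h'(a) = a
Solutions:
 h(a) = C1 + Integral(a/cos(a), a)


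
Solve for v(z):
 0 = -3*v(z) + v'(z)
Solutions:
 v(z) = C1*exp(3*z)


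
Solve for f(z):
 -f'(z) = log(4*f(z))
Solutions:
 Integral(1/(log(_y) + 2*log(2)), (_y, f(z))) = C1 - z


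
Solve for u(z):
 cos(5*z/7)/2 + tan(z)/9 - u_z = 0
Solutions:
 u(z) = C1 - log(cos(z))/9 + 7*sin(5*z/7)/10


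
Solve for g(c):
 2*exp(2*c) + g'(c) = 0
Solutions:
 g(c) = C1 - exp(2*c)


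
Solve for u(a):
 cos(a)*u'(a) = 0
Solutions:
 u(a) = C1


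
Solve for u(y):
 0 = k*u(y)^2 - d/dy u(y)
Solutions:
 u(y) = -1/(C1 + k*y)


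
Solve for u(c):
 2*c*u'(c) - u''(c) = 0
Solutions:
 u(c) = C1 + C2*erfi(c)


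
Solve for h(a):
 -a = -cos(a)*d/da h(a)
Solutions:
 h(a) = C1 + Integral(a/cos(a), a)


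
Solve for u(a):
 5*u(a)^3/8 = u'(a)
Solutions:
 u(a) = -2*sqrt(-1/(C1 + 5*a))
 u(a) = 2*sqrt(-1/(C1 + 5*a))


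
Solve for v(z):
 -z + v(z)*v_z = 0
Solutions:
 v(z) = -sqrt(C1 + z^2)
 v(z) = sqrt(C1 + z^2)


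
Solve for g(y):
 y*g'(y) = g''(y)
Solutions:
 g(y) = C1 + C2*erfi(sqrt(2)*y/2)


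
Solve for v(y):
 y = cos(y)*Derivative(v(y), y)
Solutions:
 v(y) = C1 + Integral(y/cos(y), y)


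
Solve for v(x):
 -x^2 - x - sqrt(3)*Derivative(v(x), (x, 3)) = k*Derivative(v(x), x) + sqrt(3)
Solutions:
 v(x) = C1 + C2*exp(-3^(3/4)*x*sqrt(-k)/3) + C3*exp(3^(3/4)*x*sqrt(-k)/3) - x^3/(3*k) - x^2/(2*k) - sqrt(3)*x/k + 2*sqrt(3)*x/k^2


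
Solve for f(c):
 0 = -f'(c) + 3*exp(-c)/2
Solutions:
 f(c) = C1 - 3*exp(-c)/2


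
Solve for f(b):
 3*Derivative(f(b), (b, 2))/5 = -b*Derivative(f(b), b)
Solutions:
 f(b) = C1 + C2*erf(sqrt(30)*b/6)


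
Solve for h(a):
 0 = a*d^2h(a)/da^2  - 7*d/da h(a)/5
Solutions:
 h(a) = C1 + C2*a^(12/5)


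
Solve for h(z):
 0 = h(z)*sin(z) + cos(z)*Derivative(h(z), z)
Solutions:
 h(z) = C1*cos(z)


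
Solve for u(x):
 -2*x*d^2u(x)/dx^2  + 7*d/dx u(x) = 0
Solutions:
 u(x) = C1 + C2*x^(9/2)


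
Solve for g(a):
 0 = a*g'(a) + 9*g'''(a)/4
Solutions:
 g(a) = C1 + Integral(C2*airyai(-2^(2/3)*3^(1/3)*a/3) + C3*airybi(-2^(2/3)*3^(1/3)*a/3), a)


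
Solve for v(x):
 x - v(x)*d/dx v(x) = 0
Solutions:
 v(x) = -sqrt(C1 + x^2)
 v(x) = sqrt(C1 + x^2)


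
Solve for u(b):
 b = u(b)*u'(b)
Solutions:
 u(b) = -sqrt(C1 + b^2)
 u(b) = sqrt(C1 + b^2)


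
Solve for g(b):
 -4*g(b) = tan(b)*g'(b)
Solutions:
 g(b) = C1/sin(b)^4


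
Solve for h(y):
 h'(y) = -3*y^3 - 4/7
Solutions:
 h(y) = C1 - 3*y^4/4 - 4*y/7


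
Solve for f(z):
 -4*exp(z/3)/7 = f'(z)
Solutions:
 f(z) = C1 - 12*exp(z/3)/7


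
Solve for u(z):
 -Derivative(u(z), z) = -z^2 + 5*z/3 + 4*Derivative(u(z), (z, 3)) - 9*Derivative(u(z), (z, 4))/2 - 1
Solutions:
 u(z) = C1 + C2*exp(z*(-(351*sqrt(57) + 2699)^(1/3) - 64/(351*sqrt(57) + 2699)^(1/3) + 16)/54)*sin(sqrt(3)*z*(-(351*sqrt(57) + 2699)^(1/3) + 64/(351*sqrt(57) + 2699)^(1/3))/54) + C3*exp(z*(-(351*sqrt(57) + 2699)^(1/3) - 64/(351*sqrt(57) + 2699)^(1/3) + 16)/54)*cos(sqrt(3)*z*(-(351*sqrt(57) + 2699)^(1/3) + 64/(351*sqrt(57) + 2699)^(1/3))/54) + C4*exp(z*(64/(351*sqrt(57) + 2699)^(1/3) + 8 + (351*sqrt(57) + 2699)^(1/3))/27) + z^3/3 - 5*z^2/6 - 7*z


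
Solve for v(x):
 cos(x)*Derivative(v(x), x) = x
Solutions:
 v(x) = C1 + Integral(x/cos(x), x)


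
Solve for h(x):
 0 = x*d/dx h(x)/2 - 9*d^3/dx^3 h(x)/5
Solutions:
 h(x) = C1 + Integral(C2*airyai(60^(1/3)*x/6) + C3*airybi(60^(1/3)*x/6), x)


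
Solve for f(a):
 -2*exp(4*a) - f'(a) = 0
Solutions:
 f(a) = C1 - exp(4*a)/2


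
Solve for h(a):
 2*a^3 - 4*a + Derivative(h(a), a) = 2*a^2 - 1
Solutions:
 h(a) = C1 - a^4/2 + 2*a^3/3 + 2*a^2 - a


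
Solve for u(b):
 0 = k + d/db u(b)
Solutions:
 u(b) = C1 - b*k


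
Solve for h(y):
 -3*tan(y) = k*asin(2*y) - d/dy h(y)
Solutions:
 h(y) = C1 + k*(y*asin(2*y) + sqrt(1 - 4*y^2)/2) - 3*log(cos(y))


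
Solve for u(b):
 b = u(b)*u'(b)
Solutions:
 u(b) = -sqrt(C1 + b^2)
 u(b) = sqrt(C1 + b^2)


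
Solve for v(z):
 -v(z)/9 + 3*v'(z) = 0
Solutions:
 v(z) = C1*exp(z/27)


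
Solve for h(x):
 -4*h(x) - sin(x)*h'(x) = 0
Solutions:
 h(x) = C1*(cos(x)^2 + 2*cos(x) + 1)/(cos(x)^2 - 2*cos(x) + 1)


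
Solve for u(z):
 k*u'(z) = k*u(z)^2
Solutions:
 u(z) = -1/(C1 + z)


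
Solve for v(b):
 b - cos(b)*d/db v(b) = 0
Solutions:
 v(b) = C1 + Integral(b/cos(b), b)


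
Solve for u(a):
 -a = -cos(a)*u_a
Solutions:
 u(a) = C1 + Integral(a/cos(a), a)


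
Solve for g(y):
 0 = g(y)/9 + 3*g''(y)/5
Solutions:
 g(y) = C1*sin(sqrt(15)*y/9) + C2*cos(sqrt(15)*y/9)


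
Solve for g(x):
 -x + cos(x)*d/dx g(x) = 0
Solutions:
 g(x) = C1 + Integral(x/cos(x), x)


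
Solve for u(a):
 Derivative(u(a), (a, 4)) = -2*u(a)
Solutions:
 u(a) = (C1*sin(2^(3/4)*a/2) + C2*cos(2^(3/4)*a/2))*exp(-2^(3/4)*a/2) + (C3*sin(2^(3/4)*a/2) + C4*cos(2^(3/4)*a/2))*exp(2^(3/4)*a/2)


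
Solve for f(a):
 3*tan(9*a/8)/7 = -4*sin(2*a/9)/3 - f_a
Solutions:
 f(a) = C1 + 8*log(cos(9*a/8))/21 + 6*cos(2*a/9)


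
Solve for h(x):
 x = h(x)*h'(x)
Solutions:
 h(x) = -sqrt(C1 + x^2)
 h(x) = sqrt(C1 + x^2)


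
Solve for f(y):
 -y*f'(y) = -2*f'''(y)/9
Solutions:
 f(y) = C1 + Integral(C2*airyai(6^(2/3)*y/2) + C3*airybi(6^(2/3)*y/2), y)


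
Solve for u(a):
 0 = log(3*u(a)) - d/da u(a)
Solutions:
 -Integral(1/(log(_y) + log(3)), (_y, u(a))) = C1 - a


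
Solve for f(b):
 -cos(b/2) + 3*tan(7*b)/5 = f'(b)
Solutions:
 f(b) = C1 - 3*log(cos(7*b))/35 - 2*sin(b/2)


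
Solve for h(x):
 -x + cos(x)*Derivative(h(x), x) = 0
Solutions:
 h(x) = C1 + Integral(x/cos(x), x)


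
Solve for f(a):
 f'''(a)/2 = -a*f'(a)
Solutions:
 f(a) = C1 + Integral(C2*airyai(-2^(1/3)*a) + C3*airybi(-2^(1/3)*a), a)


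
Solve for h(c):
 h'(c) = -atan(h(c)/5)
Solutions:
 Integral(1/atan(_y/5), (_y, h(c))) = C1 - c


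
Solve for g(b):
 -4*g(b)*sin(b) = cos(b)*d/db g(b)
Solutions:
 g(b) = C1*cos(b)^4


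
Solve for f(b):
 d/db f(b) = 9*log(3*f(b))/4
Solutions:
 -4*Integral(1/(log(_y) + log(3)), (_y, f(b)))/9 = C1 - b


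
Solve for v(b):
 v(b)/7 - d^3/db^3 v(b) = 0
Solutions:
 v(b) = C3*exp(7^(2/3)*b/7) + (C1*sin(sqrt(3)*7^(2/3)*b/14) + C2*cos(sqrt(3)*7^(2/3)*b/14))*exp(-7^(2/3)*b/14)


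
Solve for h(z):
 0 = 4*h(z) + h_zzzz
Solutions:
 h(z) = (C1*sin(z) + C2*cos(z))*exp(-z) + (C3*sin(z) + C4*cos(z))*exp(z)


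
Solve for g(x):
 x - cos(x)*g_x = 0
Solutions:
 g(x) = C1 + Integral(x/cos(x), x)


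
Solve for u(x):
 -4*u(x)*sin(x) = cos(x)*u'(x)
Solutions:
 u(x) = C1*cos(x)^4


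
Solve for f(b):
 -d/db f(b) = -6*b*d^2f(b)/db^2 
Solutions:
 f(b) = C1 + C2*b^(7/6)


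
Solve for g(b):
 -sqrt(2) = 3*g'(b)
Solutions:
 g(b) = C1 - sqrt(2)*b/3


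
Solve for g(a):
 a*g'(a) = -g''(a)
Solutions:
 g(a) = C1 + C2*erf(sqrt(2)*a/2)


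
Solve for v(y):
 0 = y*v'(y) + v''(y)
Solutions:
 v(y) = C1 + C2*erf(sqrt(2)*y/2)


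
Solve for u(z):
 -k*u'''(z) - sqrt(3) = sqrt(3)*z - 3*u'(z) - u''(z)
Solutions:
 u(z) = C1 + C2*exp(z*(1 - sqrt(12*k + 1))/(2*k)) + C3*exp(z*(sqrt(12*k + 1) + 1)/(2*k)) + sqrt(3)*z^2/6 + 2*sqrt(3)*z/9


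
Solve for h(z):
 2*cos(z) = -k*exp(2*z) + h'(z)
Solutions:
 h(z) = C1 + k*exp(2*z)/2 + 2*sin(z)


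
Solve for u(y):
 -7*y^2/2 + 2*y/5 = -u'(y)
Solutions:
 u(y) = C1 + 7*y^3/6 - y^2/5


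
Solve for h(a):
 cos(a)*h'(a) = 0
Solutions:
 h(a) = C1


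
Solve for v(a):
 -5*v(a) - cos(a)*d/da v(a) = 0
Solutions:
 v(a) = C1*sqrt(sin(a) - 1)*(sin(a)^2 - 2*sin(a) + 1)/(sqrt(sin(a) + 1)*(sin(a)^2 + 2*sin(a) + 1))


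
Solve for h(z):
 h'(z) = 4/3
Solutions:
 h(z) = C1 + 4*z/3


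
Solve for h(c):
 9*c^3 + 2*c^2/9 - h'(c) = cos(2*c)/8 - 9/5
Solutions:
 h(c) = C1 + 9*c^4/4 + 2*c^3/27 + 9*c/5 - sin(c)*cos(c)/8


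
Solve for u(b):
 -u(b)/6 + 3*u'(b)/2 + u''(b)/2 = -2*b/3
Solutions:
 u(b) = C1*exp(b*(-9 + sqrt(93))/6) + C2*exp(-b*(9 + sqrt(93))/6) + 4*b + 36


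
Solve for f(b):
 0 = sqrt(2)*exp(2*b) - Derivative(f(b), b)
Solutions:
 f(b) = C1 + sqrt(2)*exp(2*b)/2


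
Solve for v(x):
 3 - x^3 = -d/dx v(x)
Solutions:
 v(x) = C1 + x^4/4 - 3*x


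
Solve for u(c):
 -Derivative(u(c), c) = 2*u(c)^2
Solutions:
 u(c) = 1/(C1 + 2*c)


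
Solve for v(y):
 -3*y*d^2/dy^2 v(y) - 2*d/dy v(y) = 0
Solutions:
 v(y) = C1 + C2*y^(1/3)


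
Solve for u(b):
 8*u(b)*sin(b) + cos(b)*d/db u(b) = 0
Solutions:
 u(b) = C1*cos(b)^8


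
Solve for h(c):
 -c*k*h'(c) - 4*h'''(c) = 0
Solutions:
 h(c) = C1 + Integral(C2*airyai(2^(1/3)*c*(-k)^(1/3)/2) + C3*airybi(2^(1/3)*c*(-k)^(1/3)/2), c)


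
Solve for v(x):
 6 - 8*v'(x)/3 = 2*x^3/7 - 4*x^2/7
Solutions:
 v(x) = C1 - 3*x^4/112 + x^3/14 + 9*x/4


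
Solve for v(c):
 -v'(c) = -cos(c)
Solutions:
 v(c) = C1 + sin(c)


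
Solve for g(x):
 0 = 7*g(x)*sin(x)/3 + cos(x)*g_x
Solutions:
 g(x) = C1*cos(x)^(7/3)


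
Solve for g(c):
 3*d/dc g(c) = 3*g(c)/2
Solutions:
 g(c) = C1*exp(c/2)


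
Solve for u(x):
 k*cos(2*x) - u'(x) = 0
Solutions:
 u(x) = C1 + k*sin(2*x)/2


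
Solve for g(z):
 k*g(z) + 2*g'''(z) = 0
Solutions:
 g(z) = C1*exp(2^(2/3)*z*(-k)^(1/3)/2) + C2*exp(2^(2/3)*z*(-k)^(1/3)*(-1 + sqrt(3)*I)/4) + C3*exp(-2^(2/3)*z*(-k)^(1/3)*(1 + sqrt(3)*I)/4)


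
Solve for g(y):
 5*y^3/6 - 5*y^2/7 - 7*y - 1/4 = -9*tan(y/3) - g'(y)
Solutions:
 g(y) = C1 - 5*y^4/24 + 5*y^3/21 + 7*y^2/2 + y/4 + 27*log(cos(y/3))


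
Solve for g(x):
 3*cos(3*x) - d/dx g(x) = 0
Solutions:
 g(x) = C1 + sin(3*x)


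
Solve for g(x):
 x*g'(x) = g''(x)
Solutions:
 g(x) = C1 + C2*erfi(sqrt(2)*x/2)


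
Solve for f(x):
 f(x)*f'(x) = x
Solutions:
 f(x) = -sqrt(C1 + x^2)
 f(x) = sqrt(C1 + x^2)


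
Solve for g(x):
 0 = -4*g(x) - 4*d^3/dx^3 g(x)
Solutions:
 g(x) = C3*exp(-x) + (C1*sin(sqrt(3)*x/2) + C2*cos(sqrt(3)*x/2))*exp(x/2)


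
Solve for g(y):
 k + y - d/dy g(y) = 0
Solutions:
 g(y) = C1 + k*y + y^2/2


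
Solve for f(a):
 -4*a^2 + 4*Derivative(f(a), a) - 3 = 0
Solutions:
 f(a) = C1 + a^3/3 + 3*a/4


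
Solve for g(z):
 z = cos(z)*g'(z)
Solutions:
 g(z) = C1 + Integral(z/cos(z), z)


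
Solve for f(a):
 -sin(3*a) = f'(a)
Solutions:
 f(a) = C1 + cos(3*a)/3


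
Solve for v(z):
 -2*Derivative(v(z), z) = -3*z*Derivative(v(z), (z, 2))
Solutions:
 v(z) = C1 + C2*z^(5/3)


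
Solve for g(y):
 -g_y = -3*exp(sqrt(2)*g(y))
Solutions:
 g(y) = sqrt(2)*(2*log(-1/(C1 + 3*y)) - log(2))/4


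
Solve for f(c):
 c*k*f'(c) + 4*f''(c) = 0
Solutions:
 f(c) = Piecewise((-sqrt(2)*sqrt(pi)*C1*erf(sqrt(2)*c*sqrt(k)/4)/sqrt(k) - C2, (k > 0) | (k < 0)), (-C1*c - C2, True))


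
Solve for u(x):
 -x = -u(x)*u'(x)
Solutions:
 u(x) = -sqrt(C1 + x^2)
 u(x) = sqrt(C1 + x^2)


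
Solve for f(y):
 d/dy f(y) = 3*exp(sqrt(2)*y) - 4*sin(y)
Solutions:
 f(y) = C1 + 3*sqrt(2)*exp(sqrt(2)*y)/2 + 4*cos(y)


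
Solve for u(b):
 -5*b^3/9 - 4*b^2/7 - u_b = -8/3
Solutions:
 u(b) = C1 - 5*b^4/36 - 4*b^3/21 + 8*b/3


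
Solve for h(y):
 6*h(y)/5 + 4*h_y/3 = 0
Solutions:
 h(y) = C1*exp(-9*y/10)


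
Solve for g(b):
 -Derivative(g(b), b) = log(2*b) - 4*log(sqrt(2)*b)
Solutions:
 g(b) = C1 + 3*b*log(b) - 3*b + b*log(2)


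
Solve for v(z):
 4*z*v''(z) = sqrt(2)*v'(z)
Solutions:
 v(z) = C1 + C2*z^(sqrt(2)/4 + 1)


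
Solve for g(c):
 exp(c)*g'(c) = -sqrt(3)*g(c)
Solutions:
 g(c) = C1*exp(sqrt(3)*exp(-c))


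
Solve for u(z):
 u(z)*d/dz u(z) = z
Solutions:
 u(z) = -sqrt(C1 + z^2)
 u(z) = sqrt(C1 + z^2)


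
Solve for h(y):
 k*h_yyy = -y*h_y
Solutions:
 h(y) = C1 + Integral(C2*airyai(y*(-1/k)^(1/3)) + C3*airybi(y*(-1/k)^(1/3)), y)


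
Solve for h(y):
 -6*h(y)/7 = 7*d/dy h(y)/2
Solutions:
 h(y) = C1*exp(-12*y/49)


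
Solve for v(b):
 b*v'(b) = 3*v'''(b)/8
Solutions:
 v(b) = C1 + Integral(C2*airyai(2*3^(2/3)*b/3) + C3*airybi(2*3^(2/3)*b/3), b)


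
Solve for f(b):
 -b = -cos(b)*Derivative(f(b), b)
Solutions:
 f(b) = C1 + Integral(b/cos(b), b)


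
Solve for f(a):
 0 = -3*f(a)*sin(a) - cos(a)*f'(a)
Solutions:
 f(a) = C1*cos(a)^3


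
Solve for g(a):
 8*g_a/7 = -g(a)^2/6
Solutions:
 g(a) = 48/(C1 + 7*a)


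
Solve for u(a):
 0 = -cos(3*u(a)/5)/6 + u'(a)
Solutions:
 -a/6 - 5*log(sin(3*u(a)/5) - 1)/6 + 5*log(sin(3*u(a)/5) + 1)/6 = C1


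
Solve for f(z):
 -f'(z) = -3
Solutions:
 f(z) = C1 + 3*z


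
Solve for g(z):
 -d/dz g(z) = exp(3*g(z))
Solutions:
 g(z) = log((-3^(2/3) - 3*3^(1/6)*I)*(1/(C1 + z))^(1/3)/6)
 g(z) = log((-3^(2/3) + 3*3^(1/6)*I)*(1/(C1 + z))^(1/3)/6)
 g(z) = log(1/(C1 + 3*z))/3


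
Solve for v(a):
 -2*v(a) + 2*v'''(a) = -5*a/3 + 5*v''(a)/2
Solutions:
 v(a) = C1*exp(a*(-(24*sqrt(1671) + 989)^(1/3) - 25/(24*sqrt(1671) + 989)^(1/3) + 10)/24)*sin(sqrt(3)*a*(-(24*sqrt(1671) + 989)^(1/3) + 25/(24*sqrt(1671) + 989)^(1/3))/24) + C2*exp(a*(-(24*sqrt(1671) + 989)^(1/3) - 25/(24*sqrt(1671) + 989)^(1/3) + 10)/24)*cos(sqrt(3)*a*(-(24*sqrt(1671) + 989)^(1/3) + 25/(24*sqrt(1671) + 989)^(1/3))/24) + C3*exp(a*(25/(24*sqrt(1671) + 989)^(1/3) + 5 + (24*sqrt(1671) + 989)^(1/3))/12) + 5*a/6


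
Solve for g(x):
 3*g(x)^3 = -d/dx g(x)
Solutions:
 g(x) = -sqrt(2)*sqrt(-1/(C1 - 3*x))/2
 g(x) = sqrt(2)*sqrt(-1/(C1 - 3*x))/2


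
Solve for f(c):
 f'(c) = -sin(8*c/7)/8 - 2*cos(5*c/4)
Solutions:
 f(c) = C1 - 8*sin(5*c/4)/5 + 7*cos(8*c/7)/64


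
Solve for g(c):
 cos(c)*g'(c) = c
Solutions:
 g(c) = C1 + Integral(c/cos(c), c)


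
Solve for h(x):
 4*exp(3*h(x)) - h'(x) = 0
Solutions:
 h(x) = log(-1/(C1 + 12*x))/3
 h(x) = log((-1/(C1 + 4*x))^(1/3)*(-3^(2/3) - 3*3^(1/6)*I)/6)
 h(x) = log((-1/(C1 + 4*x))^(1/3)*(-3^(2/3) + 3*3^(1/6)*I)/6)


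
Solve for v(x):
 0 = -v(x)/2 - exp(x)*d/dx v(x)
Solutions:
 v(x) = C1*exp(exp(-x)/2)


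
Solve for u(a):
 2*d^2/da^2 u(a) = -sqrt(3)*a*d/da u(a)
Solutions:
 u(a) = C1 + C2*erf(3^(1/4)*a/2)


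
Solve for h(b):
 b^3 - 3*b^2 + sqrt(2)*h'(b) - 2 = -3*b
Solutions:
 h(b) = C1 - sqrt(2)*b^4/8 + sqrt(2)*b^3/2 - 3*sqrt(2)*b^2/4 + sqrt(2)*b


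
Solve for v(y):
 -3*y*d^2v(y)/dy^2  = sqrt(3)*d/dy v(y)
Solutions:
 v(y) = C1 + C2*y^(1 - sqrt(3)/3)


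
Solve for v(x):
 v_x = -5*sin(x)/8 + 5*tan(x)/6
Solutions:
 v(x) = C1 - 5*log(cos(x))/6 + 5*cos(x)/8


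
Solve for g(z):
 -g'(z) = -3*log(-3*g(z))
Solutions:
 -Integral(1/(log(-_y) + log(3)), (_y, g(z)))/3 = C1 - z


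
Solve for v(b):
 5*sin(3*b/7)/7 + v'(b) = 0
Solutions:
 v(b) = C1 + 5*cos(3*b/7)/3


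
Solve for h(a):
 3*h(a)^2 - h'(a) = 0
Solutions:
 h(a) = -1/(C1 + 3*a)


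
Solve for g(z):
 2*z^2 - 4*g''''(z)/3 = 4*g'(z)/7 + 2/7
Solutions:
 g(z) = C1 + C4*exp(-3^(1/3)*7^(2/3)*z/7) + 7*z^3/6 - z/2 + (C2*sin(3^(5/6)*7^(2/3)*z/14) + C3*cos(3^(5/6)*7^(2/3)*z/14))*exp(3^(1/3)*7^(2/3)*z/14)


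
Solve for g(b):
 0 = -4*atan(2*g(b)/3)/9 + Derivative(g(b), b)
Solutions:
 Integral(1/atan(2*_y/3), (_y, g(b))) = C1 + 4*b/9


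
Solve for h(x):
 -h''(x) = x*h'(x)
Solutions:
 h(x) = C1 + C2*erf(sqrt(2)*x/2)


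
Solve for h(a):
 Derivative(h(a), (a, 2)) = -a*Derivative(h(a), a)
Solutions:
 h(a) = C1 + C2*erf(sqrt(2)*a/2)


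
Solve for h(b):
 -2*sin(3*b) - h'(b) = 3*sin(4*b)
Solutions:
 h(b) = C1 + 2*cos(3*b)/3 + 3*cos(4*b)/4


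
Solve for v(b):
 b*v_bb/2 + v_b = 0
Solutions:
 v(b) = C1 + C2/b


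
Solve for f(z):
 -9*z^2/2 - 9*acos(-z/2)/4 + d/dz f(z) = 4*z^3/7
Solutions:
 f(z) = C1 + z^4/7 + 3*z^3/2 + 9*z*acos(-z/2)/4 + 9*sqrt(4 - z^2)/4


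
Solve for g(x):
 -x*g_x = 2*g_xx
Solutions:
 g(x) = C1 + C2*erf(x/2)


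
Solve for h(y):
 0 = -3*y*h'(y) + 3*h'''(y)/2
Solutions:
 h(y) = C1 + Integral(C2*airyai(2^(1/3)*y) + C3*airybi(2^(1/3)*y), y)


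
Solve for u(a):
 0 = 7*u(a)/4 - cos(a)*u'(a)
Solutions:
 u(a) = C1*(sin(a) + 1)^(7/8)/(sin(a) - 1)^(7/8)


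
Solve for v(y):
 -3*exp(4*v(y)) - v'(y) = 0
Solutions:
 v(y) = log(-I*(1/(C1 + 12*y))^(1/4))
 v(y) = log(I*(1/(C1 + 12*y))^(1/4))
 v(y) = log(-(1/(C1 + 12*y))^(1/4))
 v(y) = log(1/(C1 + 12*y))/4


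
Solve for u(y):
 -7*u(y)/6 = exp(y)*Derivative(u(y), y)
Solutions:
 u(y) = C1*exp(7*exp(-y)/6)


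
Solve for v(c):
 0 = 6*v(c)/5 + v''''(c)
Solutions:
 v(c) = (C1*sin(10^(3/4)*3^(1/4)*c/10) + C2*cos(10^(3/4)*3^(1/4)*c/10))*exp(-10^(3/4)*3^(1/4)*c/10) + (C3*sin(10^(3/4)*3^(1/4)*c/10) + C4*cos(10^(3/4)*3^(1/4)*c/10))*exp(10^(3/4)*3^(1/4)*c/10)


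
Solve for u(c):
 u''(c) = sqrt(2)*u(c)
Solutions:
 u(c) = C1*exp(-2^(1/4)*c) + C2*exp(2^(1/4)*c)


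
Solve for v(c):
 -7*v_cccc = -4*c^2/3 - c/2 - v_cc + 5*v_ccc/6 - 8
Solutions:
 v(c) = C1 + C2*c + C3*exp(c*(-5 + sqrt(1033))/84) + C4*exp(-c*(5 + sqrt(1033))/84) - c^4/9 - 49*c^3/108 - 3125*c^2/216


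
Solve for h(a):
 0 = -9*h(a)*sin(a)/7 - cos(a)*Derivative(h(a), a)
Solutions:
 h(a) = C1*cos(a)^(9/7)


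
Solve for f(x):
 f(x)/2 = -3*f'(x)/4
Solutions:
 f(x) = C1*exp(-2*x/3)


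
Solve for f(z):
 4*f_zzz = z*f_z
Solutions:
 f(z) = C1 + Integral(C2*airyai(2^(1/3)*z/2) + C3*airybi(2^(1/3)*z/2), z)


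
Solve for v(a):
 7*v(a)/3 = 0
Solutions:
 v(a) = 0


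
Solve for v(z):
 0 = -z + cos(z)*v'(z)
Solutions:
 v(z) = C1 + Integral(z/cos(z), z)


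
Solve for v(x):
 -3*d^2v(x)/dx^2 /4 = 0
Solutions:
 v(x) = C1 + C2*x


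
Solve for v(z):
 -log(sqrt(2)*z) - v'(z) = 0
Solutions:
 v(z) = C1 - z*log(z) - z*log(2)/2 + z


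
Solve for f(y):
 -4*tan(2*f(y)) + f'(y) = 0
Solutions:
 f(y) = -asin(C1*exp(8*y))/2 + pi/2
 f(y) = asin(C1*exp(8*y))/2


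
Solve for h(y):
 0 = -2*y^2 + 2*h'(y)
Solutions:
 h(y) = C1 + y^3/3


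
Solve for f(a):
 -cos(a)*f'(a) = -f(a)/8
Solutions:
 f(a) = C1*(sin(a) + 1)^(1/16)/(sin(a) - 1)^(1/16)


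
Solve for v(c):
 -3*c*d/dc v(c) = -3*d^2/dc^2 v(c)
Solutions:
 v(c) = C1 + C2*erfi(sqrt(2)*c/2)


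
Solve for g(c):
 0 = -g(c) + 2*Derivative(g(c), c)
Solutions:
 g(c) = C1*exp(c/2)


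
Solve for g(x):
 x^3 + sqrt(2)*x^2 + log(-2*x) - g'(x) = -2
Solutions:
 g(x) = C1 + x^4/4 + sqrt(2)*x^3/3 + x*log(-x) + x*(log(2) + 1)


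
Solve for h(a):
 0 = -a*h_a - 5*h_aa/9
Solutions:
 h(a) = C1 + C2*erf(3*sqrt(10)*a/10)


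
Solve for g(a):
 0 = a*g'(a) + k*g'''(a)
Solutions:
 g(a) = C1 + Integral(C2*airyai(a*(-1/k)^(1/3)) + C3*airybi(a*(-1/k)^(1/3)), a)


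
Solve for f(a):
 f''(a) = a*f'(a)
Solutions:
 f(a) = C1 + C2*erfi(sqrt(2)*a/2)


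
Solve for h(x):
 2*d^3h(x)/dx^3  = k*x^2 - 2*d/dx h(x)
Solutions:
 h(x) = C1 + C2*sin(x) + C3*cos(x) + k*x^3/6 - k*x


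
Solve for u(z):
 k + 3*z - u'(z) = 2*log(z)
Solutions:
 u(z) = C1 + k*z + 3*z^2/2 - 2*z*log(z) + 2*z


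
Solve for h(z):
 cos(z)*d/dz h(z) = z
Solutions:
 h(z) = C1 + Integral(z/cos(z), z)


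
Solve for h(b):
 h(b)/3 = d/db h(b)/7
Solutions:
 h(b) = C1*exp(7*b/3)


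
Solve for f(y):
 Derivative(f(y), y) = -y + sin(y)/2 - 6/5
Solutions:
 f(y) = C1 - y^2/2 - 6*y/5 - cos(y)/2


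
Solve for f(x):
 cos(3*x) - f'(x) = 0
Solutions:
 f(x) = C1 + sin(3*x)/3


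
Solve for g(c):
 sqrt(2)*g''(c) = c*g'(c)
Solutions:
 g(c) = C1 + C2*erfi(2^(1/4)*c/2)


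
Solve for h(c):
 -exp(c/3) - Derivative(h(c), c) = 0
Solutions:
 h(c) = C1 - 3*exp(c/3)


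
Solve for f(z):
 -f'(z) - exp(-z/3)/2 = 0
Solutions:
 f(z) = C1 + 3*exp(-z/3)/2


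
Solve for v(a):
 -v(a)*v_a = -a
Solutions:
 v(a) = -sqrt(C1 + a^2)
 v(a) = sqrt(C1 + a^2)


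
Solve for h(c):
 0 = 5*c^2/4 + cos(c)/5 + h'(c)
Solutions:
 h(c) = C1 - 5*c^3/12 - sin(c)/5


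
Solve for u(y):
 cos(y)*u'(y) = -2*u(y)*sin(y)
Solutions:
 u(y) = C1*cos(y)^2


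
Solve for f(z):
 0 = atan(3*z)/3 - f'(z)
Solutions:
 f(z) = C1 + z*atan(3*z)/3 - log(9*z^2 + 1)/18


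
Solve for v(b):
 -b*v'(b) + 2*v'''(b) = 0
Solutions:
 v(b) = C1 + Integral(C2*airyai(2^(2/3)*b/2) + C3*airybi(2^(2/3)*b/2), b)


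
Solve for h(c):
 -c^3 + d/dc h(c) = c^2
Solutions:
 h(c) = C1 + c^4/4 + c^3/3


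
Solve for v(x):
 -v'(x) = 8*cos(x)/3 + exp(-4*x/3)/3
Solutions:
 v(x) = C1 - 8*sin(x)/3 + exp(-4*x/3)/4


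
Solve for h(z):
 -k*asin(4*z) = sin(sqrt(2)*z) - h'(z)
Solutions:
 h(z) = C1 + k*(z*asin(4*z) + sqrt(1 - 16*z^2)/4) - sqrt(2)*cos(sqrt(2)*z)/2


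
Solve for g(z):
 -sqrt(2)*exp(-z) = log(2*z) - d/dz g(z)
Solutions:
 g(z) = C1 + z*log(z) + z*(-1 + log(2)) - sqrt(2)*exp(-z)


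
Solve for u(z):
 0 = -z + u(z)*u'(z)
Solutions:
 u(z) = -sqrt(C1 + z^2)
 u(z) = sqrt(C1 + z^2)


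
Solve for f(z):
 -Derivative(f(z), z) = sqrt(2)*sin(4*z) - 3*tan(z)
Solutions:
 f(z) = C1 - 3*log(cos(z)) + sqrt(2)*cos(4*z)/4


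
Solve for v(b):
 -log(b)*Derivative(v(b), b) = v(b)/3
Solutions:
 v(b) = C1*exp(-li(b)/3)


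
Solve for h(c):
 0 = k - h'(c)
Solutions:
 h(c) = C1 + c*k


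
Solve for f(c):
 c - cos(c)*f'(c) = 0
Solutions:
 f(c) = C1 + Integral(c/cos(c), c)


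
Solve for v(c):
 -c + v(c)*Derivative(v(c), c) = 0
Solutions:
 v(c) = -sqrt(C1 + c^2)
 v(c) = sqrt(C1 + c^2)


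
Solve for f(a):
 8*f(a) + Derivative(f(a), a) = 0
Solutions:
 f(a) = C1*exp(-8*a)


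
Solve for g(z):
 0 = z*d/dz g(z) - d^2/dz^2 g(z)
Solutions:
 g(z) = C1 + C2*erfi(sqrt(2)*z/2)


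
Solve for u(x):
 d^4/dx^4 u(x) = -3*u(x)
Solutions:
 u(x) = (C1*sin(sqrt(2)*3^(1/4)*x/2) + C2*cos(sqrt(2)*3^(1/4)*x/2))*exp(-sqrt(2)*3^(1/4)*x/2) + (C3*sin(sqrt(2)*3^(1/4)*x/2) + C4*cos(sqrt(2)*3^(1/4)*x/2))*exp(sqrt(2)*3^(1/4)*x/2)


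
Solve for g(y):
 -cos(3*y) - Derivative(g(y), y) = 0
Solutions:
 g(y) = C1 - sin(3*y)/3


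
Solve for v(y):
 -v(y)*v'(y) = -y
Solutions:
 v(y) = -sqrt(C1 + y^2)
 v(y) = sqrt(C1 + y^2)


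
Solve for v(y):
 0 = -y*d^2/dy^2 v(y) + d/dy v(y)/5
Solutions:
 v(y) = C1 + C2*y^(6/5)


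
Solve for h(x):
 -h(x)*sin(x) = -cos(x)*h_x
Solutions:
 h(x) = C1/cos(x)


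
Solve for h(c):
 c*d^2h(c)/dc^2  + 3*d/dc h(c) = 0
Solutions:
 h(c) = C1 + C2/c^2


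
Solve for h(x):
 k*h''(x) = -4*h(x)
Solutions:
 h(x) = C1*exp(-2*x*sqrt(-1/k)) + C2*exp(2*x*sqrt(-1/k))


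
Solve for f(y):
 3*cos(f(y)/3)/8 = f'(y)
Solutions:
 -3*y/8 - 3*log(sin(f(y)/3) - 1)/2 + 3*log(sin(f(y)/3) + 1)/2 = C1


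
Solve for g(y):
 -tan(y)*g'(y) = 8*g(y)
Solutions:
 g(y) = C1/sin(y)^8


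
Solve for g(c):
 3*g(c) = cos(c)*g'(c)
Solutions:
 g(c) = C1*(sin(c) + 1)^(3/2)/(sin(c) - 1)^(3/2)


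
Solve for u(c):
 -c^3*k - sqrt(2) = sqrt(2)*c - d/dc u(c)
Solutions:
 u(c) = C1 + c^4*k/4 + sqrt(2)*c^2/2 + sqrt(2)*c


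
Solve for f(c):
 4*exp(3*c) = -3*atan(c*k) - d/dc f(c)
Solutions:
 f(c) = C1 - 3*Piecewise((c*atan(c*k) - log(c^2*k^2 + 1)/(2*k), Ne(k, 0)), (0, True)) - 4*exp(3*c)/3


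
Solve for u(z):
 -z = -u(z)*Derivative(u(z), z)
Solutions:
 u(z) = -sqrt(C1 + z^2)
 u(z) = sqrt(C1 + z^2)


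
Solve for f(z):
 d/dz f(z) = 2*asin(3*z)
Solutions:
 f(z) = C1 + 2*z*asin(3*z) + 2*sqrt(1 - 9*z^2)/3


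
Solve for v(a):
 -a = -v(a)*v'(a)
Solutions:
 v(a) = -sqrt(C1 + a^2)
 v(a) = sqrt(C1 + a^2)


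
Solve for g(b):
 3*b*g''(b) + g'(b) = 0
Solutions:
 g(b) = C1 + C2*b^(2/3)


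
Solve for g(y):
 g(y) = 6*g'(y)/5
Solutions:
 g(y) = C1*exp(5*y/6)


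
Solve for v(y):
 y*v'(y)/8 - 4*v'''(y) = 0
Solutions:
 v(y) = C1 + Integral(C2*airyai(2^(1/3)*y/4) + C3*airybi(2^(1/3)*y/4), y)


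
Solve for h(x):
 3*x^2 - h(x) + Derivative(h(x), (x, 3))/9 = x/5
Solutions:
 h(x) = C3*exp(3^(2/3)*x) + 3*x^2 - x/5 + (C1*sin(3*3^(1/6)*x/2) + C2*cos(3*3^(1/6)*x/2))*exp(-3^(2/3)*x/2)


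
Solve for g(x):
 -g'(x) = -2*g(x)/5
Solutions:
 g(x) = C1*exp(2*x/5)


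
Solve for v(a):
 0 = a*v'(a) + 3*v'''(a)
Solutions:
 v(a) = C1 + Integral(C2*airyai(-3^(2/3)*a/3) + C3*airybi(-3^(2/3)*a/3), a)


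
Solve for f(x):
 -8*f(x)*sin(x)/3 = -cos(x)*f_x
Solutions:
 f(x) = C1/cos(x)^(8/3)


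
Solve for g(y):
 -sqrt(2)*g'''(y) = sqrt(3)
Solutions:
 g(y) = C1 + C2*y + C3*y^2 - sqrt(6)*y^3/12


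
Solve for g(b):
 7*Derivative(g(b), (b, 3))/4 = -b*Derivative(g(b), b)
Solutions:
 g(b) = C1 + Integral(C2*airyai(-14^(2/3)*b/7) + C3*airybi(-14^(2/3)*b/7), b)


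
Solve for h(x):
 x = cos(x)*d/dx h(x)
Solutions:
 h(x) = C1 + Integral(x/cos(x), x)


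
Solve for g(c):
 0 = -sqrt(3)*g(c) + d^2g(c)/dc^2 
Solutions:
 g(c) = C1*exp(-3^(1/4)*c) + C2*exp(3^(1/4)*c)


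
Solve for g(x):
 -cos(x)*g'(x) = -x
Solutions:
 g(x) = C1 + Integral(x/cos(x), x)


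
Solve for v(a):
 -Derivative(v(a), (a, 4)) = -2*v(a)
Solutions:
 v(a) = C1*exp(-2^(1/4)*a) + C2*exp(2^(1/4)*a) + C3*sin(2^(1/4)*a) + C4*cos(2^(1/4)*a)


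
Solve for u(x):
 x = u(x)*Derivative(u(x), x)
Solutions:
 u(x) = -sqrt(C1 + x^2)
 u(x) = sqrt(C1 + x^2)


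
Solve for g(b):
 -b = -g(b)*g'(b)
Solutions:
 g(b) = -sqrt(C1 + b^2)
 g(b) = sqrt(C1 + b^2)


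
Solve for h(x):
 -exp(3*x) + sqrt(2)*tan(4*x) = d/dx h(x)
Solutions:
 h(x) = C1 - exp(3*x)/3 - sqrt(2)*log(cos(4*x))/4


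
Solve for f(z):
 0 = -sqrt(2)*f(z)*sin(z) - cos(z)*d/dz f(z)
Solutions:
 f(z) = C1*cos(z)^(sqrt(2))


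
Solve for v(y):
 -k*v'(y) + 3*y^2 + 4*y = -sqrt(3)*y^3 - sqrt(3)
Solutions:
 v(y) = C1 + sqrt(3)*y^4/(4*k) + y^3/k + 2*y^2/k + sqrt(3)*y/k


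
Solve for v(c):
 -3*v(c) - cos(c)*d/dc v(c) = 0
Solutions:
 v(c) = C1*(sin(c) - 1)^(3/2)/(sin(c) + 1)^(3/2)


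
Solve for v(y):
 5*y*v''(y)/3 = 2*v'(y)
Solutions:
 v(y) = C1 + C2*y^(11/5)


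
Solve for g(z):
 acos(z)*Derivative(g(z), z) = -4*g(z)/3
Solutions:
 g(z) = C1*exp(-4*Integral(1/acos(z), z)/3)


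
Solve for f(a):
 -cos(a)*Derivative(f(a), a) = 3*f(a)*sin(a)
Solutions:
 f(a) = C1*cos(a)^3


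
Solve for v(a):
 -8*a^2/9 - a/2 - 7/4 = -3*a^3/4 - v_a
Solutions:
 v(a) = C1 - 3*a^4/16 + 8*a^3/27 + a^2/4 + 7*a/4


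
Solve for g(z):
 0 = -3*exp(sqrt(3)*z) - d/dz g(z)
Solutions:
 g(z) = C1 - sqrt(3)*exp(sqrt(3)*z)


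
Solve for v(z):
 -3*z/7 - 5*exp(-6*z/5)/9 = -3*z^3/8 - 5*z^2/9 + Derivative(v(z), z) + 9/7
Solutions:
 v(z) = C1 + 3*z^4/32 + 5*z^3/27 - 3*z^2/14 - 9*z/7 + 25*exp(-6*z/5)/54


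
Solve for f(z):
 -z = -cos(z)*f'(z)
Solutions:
 f(z) = C1 + Integral(z/cos(z), z)


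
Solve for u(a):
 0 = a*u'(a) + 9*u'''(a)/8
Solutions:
 u(a) = C1 + Integral(C2*airyai(-2*3^(1/3)*a/3) + C3*airybi(-2*3^(1/3)*a/3), a)


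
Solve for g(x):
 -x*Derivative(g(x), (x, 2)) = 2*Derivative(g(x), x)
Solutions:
 g(x) = C1 + C2/x


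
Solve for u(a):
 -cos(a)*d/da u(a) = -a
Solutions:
 u(a) = C1 + Integral(a/cos(a), a)


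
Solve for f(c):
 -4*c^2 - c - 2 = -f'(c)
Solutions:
 f(c) = C1 + 4*c^3/3 + c^2/2 + 2*c


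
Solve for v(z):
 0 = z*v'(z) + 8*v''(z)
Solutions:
 v(z) = C1 + C2*erf(z/4)


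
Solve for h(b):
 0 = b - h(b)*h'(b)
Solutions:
 h(b) = -sqrt(C1 + b^2)
 h(b) = sqrt(C1 + b^2)


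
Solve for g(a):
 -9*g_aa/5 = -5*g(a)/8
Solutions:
 g(a) = C1*exp(-5*sqrt(2)*a/12) + C2*exp(5*sqrt(2)*a/12)


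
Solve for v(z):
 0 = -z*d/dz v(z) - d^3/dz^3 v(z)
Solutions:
 v(z) = C1 + Integral(C2*airyai(-z) + C3*airybi(-z), z)


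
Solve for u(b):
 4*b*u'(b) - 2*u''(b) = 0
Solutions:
 u(b) = C1 + C2*erfi(b)


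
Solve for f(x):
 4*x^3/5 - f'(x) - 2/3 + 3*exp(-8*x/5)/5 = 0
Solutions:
 f(x) = C1 + x^4/5 - 2*x/3 - 3*exp(-8*x/5)/8


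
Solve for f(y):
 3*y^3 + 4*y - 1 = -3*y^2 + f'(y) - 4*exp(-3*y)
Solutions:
 f(y) = C1 + 3*y^4/4 + y^3 + 2*y^2 - y - 4*exp(-3*y)/3


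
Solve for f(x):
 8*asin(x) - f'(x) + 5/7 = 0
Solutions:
 f(x) = C1 + 8*x*asin(x) + 5*x/7 + 8*sqrt(1 - x^2)


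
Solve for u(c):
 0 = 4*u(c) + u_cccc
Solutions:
 u(c) = (C1*sin(c) + C2*cos(c))*exp(-c) + (C3*sin(c) + C4*cos(c))*exp(c)


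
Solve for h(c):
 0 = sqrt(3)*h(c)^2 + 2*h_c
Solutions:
 h(c) = 2/(C1 + sqrt(3)*c)


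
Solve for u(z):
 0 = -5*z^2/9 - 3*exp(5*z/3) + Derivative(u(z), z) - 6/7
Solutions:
 u(z) = C1 + 5*z^3/27 + 6*z/7 + 9*exp(5*z/3)/5


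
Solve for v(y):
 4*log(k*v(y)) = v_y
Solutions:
 li(k*v(y))/k = C1 + 4*y


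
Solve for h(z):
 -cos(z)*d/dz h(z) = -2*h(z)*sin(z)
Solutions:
 h(z) = C1/cos(z)^2


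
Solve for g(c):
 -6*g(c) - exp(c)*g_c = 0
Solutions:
 g(c) = C1*exp(6*exp(-c))


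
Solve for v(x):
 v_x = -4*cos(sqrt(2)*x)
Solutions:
 v(x) = C1 - 2*sqrt(2)*sin(sqrt(2)*x)


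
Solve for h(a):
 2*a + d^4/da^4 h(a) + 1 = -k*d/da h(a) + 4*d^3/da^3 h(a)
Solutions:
 h(a) = C1 + C2*exp(a*(-(27*k/2 + sqrt((27*k - 128)^2 - 16384)/2 - 64)^(1/3) + 4 - 16/(27*k/2 + sqrt((27*k - 128)^2 - 16384)/2 - 64)^(1/3))/3) + C3*exp(a*((27*k/2 + sqrt((27*k - 128)^2 - 16384)/2 - 64)^(1/3) - sqrt(3)*I*(27*k/2 + sqrt((27*k - 128)^2 - 16384)/2 - 64)^(1/3) + 8 - 64/((-1 + sqrt(3)*I)*(27*k/2 + sqrt((27*k - 128)^2 - 16384)/2 - 64)^(1/3)))/6) + C4*exp(a*((27*k/2 + sqrt((27*k - 128)^2 - 16384)/2 - 64)^(1/3) + sqrt(3)*I*(27*k/2 + sqrt((27*k - 128)^2 - 16384)/2 - 64)^(1/3) + 8 + 64/((1 + sqrt(3)*I)*(27*k/2 + sqrt((27*k - 128)^2 - 16384)/2 - 64)^(1/3)))/6) - a^2/k - a/k


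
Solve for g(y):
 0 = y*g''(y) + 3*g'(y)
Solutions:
 g(y) = C1 + C2/y^2


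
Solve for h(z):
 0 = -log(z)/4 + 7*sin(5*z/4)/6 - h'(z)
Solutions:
 h(z) = C1 - z*log(z)/4 + z/4 - 14*cos(5*z/4)/15


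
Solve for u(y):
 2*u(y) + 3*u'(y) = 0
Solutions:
 u(y) = C1*exp(-2*y/3)


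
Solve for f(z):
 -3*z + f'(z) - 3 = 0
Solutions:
 f(z) = C1 + 3*z^2/2 + 3*z


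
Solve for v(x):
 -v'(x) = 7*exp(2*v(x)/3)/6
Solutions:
 v(x) = 3*log(-sqrt(-1/(C1 - 7*x))) + 3*log(3)
 v(x) = 3*log(-1/(C1 - 7*x))/2 + 3*log(3)


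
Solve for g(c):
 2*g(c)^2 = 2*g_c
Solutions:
 g(c) = -1/(C1 + c)


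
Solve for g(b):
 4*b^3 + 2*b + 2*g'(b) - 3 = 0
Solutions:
 g(b) = C1 - b^4/2 - b^2/2 + 3*b/2


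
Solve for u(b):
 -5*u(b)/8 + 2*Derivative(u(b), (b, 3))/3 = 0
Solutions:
 u(b) = C3*exp(15^(1/3)*2^(2/3)*b/4) + (C1*sin(2^(2/3)*3^(5/6)*5^(1/3)*b/8) + C2*cos(2^(2/3)*3^(5/6)*5^(1/3)*b/8))*exp(-15^(1/3)*2^(2/3)*b/8)


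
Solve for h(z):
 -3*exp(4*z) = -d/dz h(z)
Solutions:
 h(z) = C1 + 3*exp(4*z)/4


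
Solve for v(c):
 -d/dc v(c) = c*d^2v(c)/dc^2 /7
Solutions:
 v(c) = C1 + C2/c^6


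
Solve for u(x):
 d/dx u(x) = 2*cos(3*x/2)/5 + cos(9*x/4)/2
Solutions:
 u(x) = C1 + 4*sin(3*x/2)/15 + 2*sin(9*x/4)/9


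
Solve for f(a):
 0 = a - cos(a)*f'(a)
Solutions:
 f(a) = C1 + Integral(a/cos(a), a)


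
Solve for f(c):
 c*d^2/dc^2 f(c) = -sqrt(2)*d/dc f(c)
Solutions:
 f(c) = C1 + C2*c^(1 - sqrt(2))


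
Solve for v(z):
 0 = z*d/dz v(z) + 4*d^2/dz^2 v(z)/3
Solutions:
 v(z) = C1 + C2*erf(sqrt(6)*z/4)


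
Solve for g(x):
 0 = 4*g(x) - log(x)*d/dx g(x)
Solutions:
 g(x) = C1*exp(4*li(x))


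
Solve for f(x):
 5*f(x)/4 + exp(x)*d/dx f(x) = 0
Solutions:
 f(x) = C1*exp(5*exp(-x)/4)


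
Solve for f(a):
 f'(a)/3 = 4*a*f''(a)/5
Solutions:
 f(a) = C1 + C2*a^(17/12)


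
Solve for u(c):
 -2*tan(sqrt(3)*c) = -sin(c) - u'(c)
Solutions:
 u(c) = C1 - 2*sqrt(3)*log(cos(sqrt(3)*c))/3 + cos(c)


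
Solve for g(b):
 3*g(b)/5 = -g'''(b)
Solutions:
 g(b) = C3*exp(-3^(1/3)*5^(2/3)*b/5) + (C1*sin(3^(5/6)*5^(2/3)*b/10) + C2*cos(3^(5/6)*5^(2/3)*b/10))*exp(3^(1/3)*5^(2/3)*b/10)


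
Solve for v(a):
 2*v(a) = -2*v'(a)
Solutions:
 v(a) = C1*exp(-a)


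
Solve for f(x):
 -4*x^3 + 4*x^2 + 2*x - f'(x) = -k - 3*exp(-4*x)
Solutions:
 f(x) = C1 + k*x - x^4 + 4*x^3/3 + x^2 - 3*exp(-4*x)/4


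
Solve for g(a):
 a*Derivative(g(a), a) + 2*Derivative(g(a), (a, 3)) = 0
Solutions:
 g(a) = C1 + Integral(C2*airyai(-2^(2/3)*a/2) + C3*airybi(-2^(2/3)*a/2), a)


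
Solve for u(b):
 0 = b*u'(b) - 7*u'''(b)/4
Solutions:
 u(b) = C1 + Integral(C2*airyai(14^(2/3)*b/7) + C3*airybi(14^(2/3)*b/7), b)


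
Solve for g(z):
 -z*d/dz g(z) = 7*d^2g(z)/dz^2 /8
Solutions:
 g(z) = C1 + C2*erf(2*sqrt(7)*z/7)


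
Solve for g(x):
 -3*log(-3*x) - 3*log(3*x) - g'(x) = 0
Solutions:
 g(x) = C1 - 6*x*log(x) + 3*x*(-2*log(3) + 2 - I*pi)


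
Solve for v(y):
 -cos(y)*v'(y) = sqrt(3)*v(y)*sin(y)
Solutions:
 v(y) = C1*cos(y)^(sqrt(3))


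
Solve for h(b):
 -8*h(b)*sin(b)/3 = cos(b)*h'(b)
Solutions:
 h(b) = C1*cos(b)^(8/3)


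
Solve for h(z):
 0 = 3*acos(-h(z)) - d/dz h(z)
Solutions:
 Integral(1/acos(-_y), (_y, h(z))) = C1 + 3*z


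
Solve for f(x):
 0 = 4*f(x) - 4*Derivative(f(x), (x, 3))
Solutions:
 f(x) = C3*exp(x) + (C1*sin(sqrt(3)*x/2) + C2*cos(sqrt(3)*x/2))*exp(-x/2)


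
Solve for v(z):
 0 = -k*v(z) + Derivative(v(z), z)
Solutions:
 v(z) = C1*exp(k*z)


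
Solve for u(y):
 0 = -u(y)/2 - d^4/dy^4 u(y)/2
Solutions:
 u(y) = (C1*sin(sqrt(2)*y/2) + C2*cos(sqrt(2)*y/2))*exp(-sqrt(2)*y/2) + (C3*sin(sqrt(2)*y/2) + C4*cos(sqrt(2)*y/2))*exp(sqrt(2)*y/2)


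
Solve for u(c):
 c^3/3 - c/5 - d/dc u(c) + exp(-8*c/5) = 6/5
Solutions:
 u(c) = C1 + c^4/12 - c^2/10 - 6*c/5 - 5*exp(-8*c/5)/8


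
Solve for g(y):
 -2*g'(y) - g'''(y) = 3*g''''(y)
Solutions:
 g(y) = C1 + C4*exp(-y) + (C2*sin(sqrt(5)*y/3) + C3*cos(sqrt(5)*y/3))*exp(y/3)


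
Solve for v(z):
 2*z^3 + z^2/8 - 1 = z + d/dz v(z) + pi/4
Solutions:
 v(z) = C1 + z^4/2 + z^3/24 - z^2/2 - z - pi*z/4


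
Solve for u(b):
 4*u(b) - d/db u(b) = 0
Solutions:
 u(b) = C1*exp(4*b)
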